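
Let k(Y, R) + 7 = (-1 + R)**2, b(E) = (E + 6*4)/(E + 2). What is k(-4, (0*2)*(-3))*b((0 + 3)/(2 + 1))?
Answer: -50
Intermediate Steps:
b(E) = (24 + E)/(2 + E) (b(E) = (E + 24)/(2 + E) = (24 + E)/(2 + E))
k(Y, R) = -7 + (-1 + R)**2
k(-4, (0*2)*(-3))*b((0 + 3)/(2 + 1)) = (-7 + (-1 + (0*2)*(-3))**2)*((24 + (0 + 3)/(2 + 1))/(2 + (0 + 3)/(2 + 1))) = (-7 + (-1 + 0*(-3))**2)*((24 + 3/3)/(2 + 3/3)) = (-7 + (-1 + 0)**2)*((24 + 3*(1/3))/(2 + 3*(1/3))) = (-7 + (-1)**2)*((24 + 1)/(2 + 1)) = (-7 + 1)*(25/3) = -2*25 = -6*25/3 = -50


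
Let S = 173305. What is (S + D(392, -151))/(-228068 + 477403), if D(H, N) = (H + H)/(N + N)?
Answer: 26168663/37649585 ≈ 0.69506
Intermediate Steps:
D(H, N) = H/N (D(H, N) = (2*H)/((2*N)) = (2*H)*(1/(2*N)) = H/N)
(S + D(392, -151))/(-228068 + 477403) = (173305 + 392/(-151))/(-228068 + 477403) = (173305 + 392*(-1/151))/249335 = (173305 - 392/151)*(1/249335) = (26168663/151)*(1/249335) = 26168663/37649585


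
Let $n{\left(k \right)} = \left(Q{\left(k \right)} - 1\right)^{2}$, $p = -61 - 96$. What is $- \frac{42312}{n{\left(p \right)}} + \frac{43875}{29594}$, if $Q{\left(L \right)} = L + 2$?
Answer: $- \frac{1921243}{7502079} \approx -0.25609$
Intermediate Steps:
$Q{\left(L \right)} = 2 + L$
$p = -157$ ($p = -61 - 96 = -157$)
$n{\left(k \right)} = \left(1 + k\right)^{2}$ ($n{\left(k \right)} = \left(\left(2 + k\right) - 1\right)^{2} = \left(1 + k\right)^{2}$)
$- \frac{42312}{n{\left(p \right)}} + \frac{43875}{29594} = - \frac{42312}{\left(1 - 157\right)^{2}} + \frac{43875}{29594} = - \frac{42312}{\left(-156\right)^{2}} + 43875 \cdot \frac{1}{29594} = - \frac{42312}{24336} + \frac{43875}{29594} = \left(-42312\right) \frac{1}{24336} + \frac{43875}{29594} = - \frac{1763}{1014} + \frac{43875}{29594} = - \frac{1921243}{7502079}$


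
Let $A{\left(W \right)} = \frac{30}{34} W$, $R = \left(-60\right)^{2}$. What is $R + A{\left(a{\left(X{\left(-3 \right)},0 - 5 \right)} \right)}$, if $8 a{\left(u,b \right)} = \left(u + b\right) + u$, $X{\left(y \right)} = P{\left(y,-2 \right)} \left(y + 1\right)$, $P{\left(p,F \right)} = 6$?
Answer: $\frac{489165}{136} \approx 3596.8$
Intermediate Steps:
$X{\left(y \right)} = 6 + 6 y$ ($X{\left(y \right)} = 6 \left(y + 1\right) = 6 \left(1 + y\right) = 6 + 6 y$)
$a{\left(u,b \right)} = \frac{u}{4} + \frac{b}{8}$ ($a{\left(u,b \right)} = \frac{\left(u + b\right) + u}{8} = \frac{\left(b + u\right) + u}{8} = \frac{b + 2 u}{8} = \frac{u}{4} + \frac{b}{8}$)
$R = 3600$
$A{\left(W \right)} = \frac{15 W}{17}$ ($A{\left(W \right)} = 30 \cdot \frac{1}{34} W = \frac{15 W}{17}$)
$R + A{\left(a{\left(X{\left(-3 \right)},0 - 5 \right)} \right)} = 3600 + \frac{15 \left(\frac{6 + 6 \left(-3\right)}{4} + \frac{0 - 5}{8}\right)}{17} = 3600 + \frac{15 \left(\frac{6 - 18}{4} + \frac{1}{8} \left(-5\right)\right)}{17} = 3600 + \frac{15 \left(\frac{1}{4} \left(-12\right) - \frac{5}{8}\right)}{17} = 3600 + \frac{15 \left(-3 - \frac{5}{8}\right)}{17} = 3600 + \frac{15}{17} \left(- \frac{29}{8}\right) = 3600 - \frac{435}{136} = \frac{489165}{136}$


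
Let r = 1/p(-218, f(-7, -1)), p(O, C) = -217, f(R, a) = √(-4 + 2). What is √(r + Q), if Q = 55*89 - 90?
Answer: 2*√56565607/217 ≈ 69.318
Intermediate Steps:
f(R, a) = I*√2 (f(R, a) = √(-2) = I*√2)
r = -1/217 (r = 1/(-217) = -1/217 ≈ -0.0046083)
Q = 4805 (Q = 4895 - 90 = 4805)
√(r + Q) = √(-1/217 + 4805) = √(1042684/217) = 2*√56565607/217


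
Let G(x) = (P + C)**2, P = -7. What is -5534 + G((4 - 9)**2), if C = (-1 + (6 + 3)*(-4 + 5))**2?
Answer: -2285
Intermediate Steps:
C = 64 (C = (-1 + 9*1)**2 = (-1 + 9)**2 = 8**2 = 64)
G(x) = 3249 (G(x) = (-7 + 64)**2 = 57**2 = 3249)
-5534 + G((4 - 9)**2) = -5534 + 3249 = -2285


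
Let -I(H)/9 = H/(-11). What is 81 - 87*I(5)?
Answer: -3024/11 ≈ -274.91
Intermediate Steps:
I(H) = 9*H/11 (I(H) = -9*H/(-11) = -9*H*(-1)/11 = -(-9)*H/11 = 9*H/11)
81 - 87*I(5) = 81 - 783*5/11 = 81 - 87*45/11 = 81 - 3915/11 = -3024/11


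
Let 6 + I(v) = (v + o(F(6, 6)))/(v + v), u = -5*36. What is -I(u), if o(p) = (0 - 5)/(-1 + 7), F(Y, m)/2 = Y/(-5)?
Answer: 2375/432 ≈ 5.4977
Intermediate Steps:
u = -180
F(Y, m) = -2*Y/5 (F(Y, m) = 2*(Y/(-5)) = 2*(Y*(-⅕)) = 2*(-Y/5) = -2*Y/5)
o(p) = -⅚ (o(p) = -5/6 = -5*⅙ = -⅚)
I(v) = -6 + (-⅚ + v)/(2*v) (I(v) = -6 + (v - ⅚)/(v + v) = -6 + (-⅚ + v)/((2*v)) = -6 + (-⅚ + v)*(1/(2*v)) = -6 + (-⅚ + v)/(2*v))
-I(u) = -(-5 - 66*(-180))/(12*(-180)) = -(-1)*(-5 + 11880)/(12*180) = -(-1)*11875/(12*180) = -1*(-2375/432) = 2375/432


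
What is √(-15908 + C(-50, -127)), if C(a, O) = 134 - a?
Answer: 2*I*√3931 ≈ 125.4*I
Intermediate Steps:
√(-15908 + C(-50, -127)) = √(-15908 + (134 - 1*(-50))) = √(-15908 + (134 + 50)) = √(-15908 + 184) = √(-15724) = 2*I*√3931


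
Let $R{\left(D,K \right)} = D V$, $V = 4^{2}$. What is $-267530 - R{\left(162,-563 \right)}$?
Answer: $-270122$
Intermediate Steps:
$V = 16$
$R{\left(D,K \right)} = 16 D$ ($R{\left(D,K \right)} = D 16 = 16 D$)
$-267530 - R{\left(162,-563 \right)} = -267530 - 16 \cdot 162 = -267530 - 2592 = -270122$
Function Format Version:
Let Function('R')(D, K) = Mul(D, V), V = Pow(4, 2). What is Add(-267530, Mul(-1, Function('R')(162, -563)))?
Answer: -270122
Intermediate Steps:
V = 16
Function('R')(D, K) = Mul(16, D) (Function('R')(D, K) = Mul(D, 16) = Mul(16, D))
Add(-267530, Mul(-1, Function('R')(162, -563))) = Add(-267530, Mul(-1, Mul(16, 162))) = Add(-267530, Mul(-1, 2592)) = Add(-267530, -2592) = -270122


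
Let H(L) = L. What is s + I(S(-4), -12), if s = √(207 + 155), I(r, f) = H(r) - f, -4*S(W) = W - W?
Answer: 12 + √362 ≈ 31.026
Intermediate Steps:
S(W) = 0 (S(W) = -(W - W)/4 = -¼*0 = 0)
I(r, f) = r - f
s = √362 ≈ 19.026
s + I(S(-4), -12) = √362 + (0 - 1*(-12)) = √362 + (0 + 12) = √362 + 12 = 12 + √362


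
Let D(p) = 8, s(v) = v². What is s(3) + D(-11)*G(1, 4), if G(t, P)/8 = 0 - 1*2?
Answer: -119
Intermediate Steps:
G(t, P) = -16 (G(t, P) = 8*(0 - 1*2) = 8*(0 - 2) = 8*(-2) = -16)
s(3) + D(-11)*G(1, 4) = 3² + 8*(-16) = 9 - 128 = -119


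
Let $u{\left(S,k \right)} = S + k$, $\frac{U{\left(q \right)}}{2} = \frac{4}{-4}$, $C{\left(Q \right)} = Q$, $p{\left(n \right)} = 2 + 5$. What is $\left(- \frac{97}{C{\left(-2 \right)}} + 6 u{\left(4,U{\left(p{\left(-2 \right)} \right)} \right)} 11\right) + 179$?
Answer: $\frac{719}{2} \approx 359.5$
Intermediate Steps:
$p{\left(n \right)} = 7$
$U{\left(q \right)} = -2$ ($U{\left(q \right)} = 2 \frac{4}{-4} = 2 \cdot 4 \left(- \frac{1}{4}\right) = 2 \left(-1\right) = -2$)
$\left(- \frac{97}{C{\left(-2 \right)}} + 6 u{\left(4,U{\left(p{\left(-2 \right)} \right)} \right)} 11\right) + 179 = \left(- \frac{97}{-2} + 6 \left(4 - 2\right) 11\right) + 179 = \left(\left(-97\right) \left(- \frac{1}{2}\right) + 6 \cdot 2 \cdot 11\right) + 179 = \left(\frac{97}{2} + 12 \cdot 11\right) + 179 = \left(\frac{97}{2} + 132\right) + 179 = \frac{361}{2} + 179 = \frac{719}{2}$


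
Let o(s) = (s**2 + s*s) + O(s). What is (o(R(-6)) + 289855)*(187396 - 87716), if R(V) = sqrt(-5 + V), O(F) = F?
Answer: 28890553440 + 99680*I*sqrt(11) ≈ 2.8891e+10 + 3.306e+5*I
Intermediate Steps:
o(s) = s + 2*s**2 (o(s) = (s**2 + s*s) + s = (s**2 + s**2) + s = 2*s**2 + s = s + 2*s**2)
(o(R(-6)) + 289855)*(187396 - 87716) = (sqrt(-5 - 6)*(1 + 2*sqrt(-5 - 6)) + 289855)*(187396 - 87716) = (sqrt(-11)*(1 + 2*sqrt(-11)) + 289855)*99680 = ((I*sqrt(11))*(1 + 2*(I*sqrt(11))) + 289855)*99680 = ((I*sqrt(11))*(1 + 2*I*sqrt(11)) + 289855)*99680 = (I*sqrt(11)*(1 + 2*I*sqrt(11)) + 289855)*99680 = (289855 + I*sqrt(11)*(1 + 2*I*sqrt(11)))*99680 = 28892746400 + 99680*I*sqrt(11)*(1 + 2*I*sqrt(11))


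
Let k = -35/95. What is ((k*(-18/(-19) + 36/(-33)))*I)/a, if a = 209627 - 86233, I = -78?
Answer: -8190/244998787 ≈ -3.3429e-5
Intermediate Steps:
k = -7/19 (k = -35*1/95 = -7/19 ≈ -0.36842)
a = 123394
((k*(-18/(-19) + 36/(-33)))*I)/a = (-7*(-18/(-19) + 36/(-33))/19*(-78))/123394 = (-7*(-18*(-1/19) + 36*(-1/33))/19*(-78))*(1/123394) = (-7*(18/19 - 12/11)/19*(-78))*(1/123394) = (-7/19*(-30/209)*(-78))*(1/123394) = ((210/3971)*(-78))*(1/123394) = -16380/3971*1/123394 = -8190/244998787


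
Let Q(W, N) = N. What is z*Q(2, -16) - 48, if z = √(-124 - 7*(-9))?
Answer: -48 - 16*I*√61 ≈ -48.0 - 124.96*I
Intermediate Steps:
z = I*√61 (z = √(-124 + 63) = √(-61) = I*√61 ≈ 7.8102*I)
z*Q(2, -16) - 48 = (I*√61)*(-16) - 48 = -16*I*√61 - 48 = -48 - 16*I*√61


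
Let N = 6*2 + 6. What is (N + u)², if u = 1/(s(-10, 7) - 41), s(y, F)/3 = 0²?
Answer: 543169/1681 ≈ 323.12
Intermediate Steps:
s(y, F) = 0 (s(y, F) = 3*0² = 3*0 = 0)
u = -1/41 (u = 1/(0 - 41) = 1/(-41) = -1/41 ≈ -0.024390)
N = 18 (N = 12 + 6 = 18)
(N + u)² = (18 - 1/41)² = (737/41)² = 543169/1681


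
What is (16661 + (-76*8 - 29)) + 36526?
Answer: 52550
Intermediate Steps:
(16661 + (-76*8 - 29)) + 36526 = (16661 + (-608 - 29)) + 36526 = (16661 - 637) + 36526 = 16024 + 36526 = 52550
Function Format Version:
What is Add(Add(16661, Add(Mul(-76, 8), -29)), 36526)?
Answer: 52550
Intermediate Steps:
Add(Add(16661, Add(Mul(-76, 8), -29)), 36526) = Add(Add(16661, Add(-608, -29)), 36526) = Add(Add(16661, -637), 36526) = Add(16024, 36526) = 52550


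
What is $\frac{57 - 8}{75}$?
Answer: $\frac{49}{75} \approx 0.65333$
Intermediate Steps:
$\frac{57 - 8}{75} = 49 \cdot \frac{1}{75} = \frac{49}{75}$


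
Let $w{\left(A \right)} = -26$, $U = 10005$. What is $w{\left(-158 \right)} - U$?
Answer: $-10031$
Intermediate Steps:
$w{\left(-158 \right)} - U = -26 - 10005 = -10031$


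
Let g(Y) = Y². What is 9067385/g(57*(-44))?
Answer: 9067385/6290064 ≈ 1.4415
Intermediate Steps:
9067385/g(57*(-44)) = 9067385/((57*(-44))²) = 9067385/((-2508)²) = 9067385/6290064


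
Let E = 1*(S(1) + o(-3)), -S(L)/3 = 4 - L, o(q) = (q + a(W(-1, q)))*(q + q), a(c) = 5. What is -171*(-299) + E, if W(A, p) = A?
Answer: 51108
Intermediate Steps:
o(q) = 2*q*(5 + q) (o(q) = (q + 5)*(q + q) = (5 + q)*(2*q) = 2*q*(5 + q))
S(L) = -12 + 3*L (S(L) = -3*(4 - L) = -12 + 3*L)
E = -21 (E = 1*((-12 + 3*1) + 2*(-3)*(5 - 3)) = 1*((-12 + 3) + 2*(-3)*2) = 1*(-9 - 12) = 1*(-21) = -21)
-171*(-299) + E = -171*(-299) - 21 = 51129 - 21 = 51108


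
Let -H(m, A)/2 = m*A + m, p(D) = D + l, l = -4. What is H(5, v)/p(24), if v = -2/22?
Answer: -5/11 ≈ -0.45455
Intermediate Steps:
v = -1/11 (v = -2*1/22 = -1/11 ≈ -0.090909)
p(D) = -4 + D (p(D) = D - 4 = -4 + D)
H(m, A) = -2*m - 2*A*m (H(m, A) = -2*(m*A + m) = -2*(A*m + m) = -2*(m + A*m) = -2*m - 2*A*m)
H(5, v)/p(24) = (-2*5*(1 - 1/11))/(-4 + 24) = -2*5*10/11/20 = -100/11*1/20 = -5/11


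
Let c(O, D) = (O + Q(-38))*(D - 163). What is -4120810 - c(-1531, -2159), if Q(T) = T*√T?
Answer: -7675792 - 88236*I*√38 ≈ -7.6758e+6 - 5.4392e+5*I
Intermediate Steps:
Q(T) = T^(3/2)
c(O, D) = (-163 + D)*(O - 38*I*√38) (c(O, D) = (O + (-38)^(3/2))*(D - 163) = (O - 38*I*√38)*(-163 + D) = (-163 + D)*(O - 38*I*√38))
-4120810 - c(-1531, -2159) = -4120810 - (-163*(-1531) - 2159*(-1531) + 6194*I*√38 - 38*I*(-2159)*√38) = -4120810 - (249553 + 3305429 + 6194*I*√38 + 82042*I*√38) = -4120810 - (3554982 + 88236*I*√38) = -4120810 + (-3554982 - 88236*I*√38) = -7675792 - 88236*I*√38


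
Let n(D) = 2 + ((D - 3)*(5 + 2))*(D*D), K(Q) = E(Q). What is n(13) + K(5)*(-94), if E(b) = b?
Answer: 11362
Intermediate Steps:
K(Q) = Q
n(D) = 2 + D²*(-21 + 7*D) (n(D) = 2 + ((-3 + D)*7)*D² = 2 + (-21 + 7*D)*D² = 2 + D²*(-21 + 7*D))
n(13) + K(5)*(-94) = (2 - 21*13² + 7*13³) + 5*(-94) = (2 - 21*169 + 7*2197) - 470 = (2 - 3549 + 15379) - 470 = 11832 - 470 = 11362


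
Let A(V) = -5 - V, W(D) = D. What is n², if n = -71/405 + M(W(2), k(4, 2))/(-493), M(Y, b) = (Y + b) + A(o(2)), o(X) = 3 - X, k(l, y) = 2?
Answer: 1169161249/39866112225 ≈ 0.029327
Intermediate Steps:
M(Y, b) = -6 + Y + b (M(Y, b) = (Y + b) + (-5 - (3 - 1*2)) = (Y + b) + (-5 - (3 - 2)) = (Y + b) + (-5 - 1*1) = (Y + b) + (-5 - 1) = (Y + b) - 6 = -6 + Y + b)
n = -34193/199665 (n = -71/405 + (-6 + 2 + 2)/(-493) = -71*1/405 - 2*(-1/493) = -71/405 + 2/493 = -34193/199665 ≈ -0.17125)
n² = (-34193/199665)² = 1169161249/39866112225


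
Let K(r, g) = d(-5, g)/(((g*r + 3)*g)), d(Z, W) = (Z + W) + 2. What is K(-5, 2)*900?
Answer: 450/7 ≈ 64.286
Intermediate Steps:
d(Z, W) = 2 + W + Z (d(Z, W) = (W + Z) + 2 = 2 + W + Z)
K(r, g) = (-3 + g)/(g*(3 + g*r)) (K(r, g) = (2 + g - 5)/(((g*r + 3)*g)) = (-3 + g)/(((3 + g*r)*g)) = (-3 + g)/((g*(3 + g*r))) = (-3 + g)*(1/(g*(3 + g*r))) = (-3 + g)/(g*(3 + g*r)))
K(-5, 2)*900 = ((-3 + 2)/(2*(3 + 2*(-5))))*900 = ((½)*(-1)/(3 - 10))*900 = ((½)*(-1)/(-7))*900 = ((½)*(-⅐)*(-1))*900 = (1/14)*900 = 450/7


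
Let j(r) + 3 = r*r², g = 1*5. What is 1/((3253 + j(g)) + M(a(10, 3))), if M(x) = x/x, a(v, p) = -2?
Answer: 1/3376 ≈ 0.00029621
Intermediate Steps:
M(x) = 1
g = 5
j(r) = -3 + r³ (j(r) = -3 + r*r² = -3 + r³)
1/((3253 + j(g)) + M(a(10, 3))) = 1/((3253 + (-3 + 5³)) + 1) = 1/((3253 + (-3 + 125)) + 1) = 1/((3253 + 122) + 1) = 1/(3375 + 1) = 1/3376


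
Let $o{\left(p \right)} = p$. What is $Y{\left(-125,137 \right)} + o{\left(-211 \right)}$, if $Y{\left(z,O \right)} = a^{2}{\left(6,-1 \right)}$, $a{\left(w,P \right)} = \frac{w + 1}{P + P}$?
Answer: $- \frac{795}{4} \approx -198.75$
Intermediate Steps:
$a{\left(w,P \right)} = \frac{1 + w}{2 P}$
$Y{\left(z,O \right)} = \frac{49}{4}$ ($Y{\left(z,O \right)} = \left(\frac{1 + 6}{2 \left(-1\right)}\right)^{2} = \left(\frac{1}{2} \left(-1\right) 7\right)^{2} = \left(- \frac{7}{2}\right)^{2} = \frac{49}{4}$)
$Y{\left(-125,137 \right)} + o{\left(-211 \right)} = \frac{49}{4} - 211 = - \frac{795}{4}$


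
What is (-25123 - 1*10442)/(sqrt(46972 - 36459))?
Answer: -35565*sqrt(10513)/10513 ≈ -346.86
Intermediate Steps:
(-25123 - 1*10442)/(sqrt(46972 - 36459)) = (-25123 - 10442)/(sqrt(10513)) = -35565*sqrt(10513)/10513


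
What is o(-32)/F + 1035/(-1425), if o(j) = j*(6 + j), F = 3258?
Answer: -72881/154755 ≈ -0.47094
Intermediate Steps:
o(-32)/F + 1035/(-1425) = -32*(6 - 32)/3258 + 1035/(-1425) = -32*(-26)*(1/3258) + 1035*(-1/1425) = 832*(1/3258) - 69/95 = 416/1629 - 69/95 = -72881/154755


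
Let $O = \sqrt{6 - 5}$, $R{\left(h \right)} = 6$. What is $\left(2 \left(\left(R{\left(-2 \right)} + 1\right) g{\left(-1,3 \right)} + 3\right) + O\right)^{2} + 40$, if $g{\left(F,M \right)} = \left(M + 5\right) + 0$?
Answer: $14201$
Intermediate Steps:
$O = 1$ ($O = \sqrt{1} = 1$)
$g{\left(F,M \right)} = 5 + M$ ($g{\left(F,M \right)} = \left(5 + M\right) + 0 = 5 + M$)
$\left(2 \left(\left(R{\left(-2 \right)} + 1\right) g{\left(-1,3 \right)} + 3\right) + O\right)^{2} + 40 = \left(2 \left(\left(6 + 1\right) \left(5 + 3\right) + 3\right) + 1\right)^{2} + 40 = \left(2 \left(7 \cdot 8 + 3\right) + 1\right)^{2} + 40 = \left(2 \left(56 + 3\right) + 1\right)^{2} + 40 = \left(2 \cdot 59 + 1\right)^{2} + 40 = \left(118 + 1\right)^{2} + 40 = 119^{2} + 40 = 14161 + 40 = 14201$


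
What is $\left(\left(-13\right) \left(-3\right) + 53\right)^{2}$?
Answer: $8464$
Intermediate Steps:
$\left(\left(-13\right) \left(-3\right) + 53\right)^{2} = \left(39 + 53\right)^{2} = 92^{2} = 8464$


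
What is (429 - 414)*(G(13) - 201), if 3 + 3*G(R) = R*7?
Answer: -2575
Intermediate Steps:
G(R) = -1 + 7*R/3 (G(R) = -1 + (R*7)/3 = -1 + (7*R)/3 = -1 + 7*R/3)
(429 - 414)*(G(13) - 201) = (429 - 414)*((-1 + (7/3)*13) - 201) = 15*((-1 + 91/3) - 201) = 15*(88/3 - 201) = 15*(-515/3) = -2575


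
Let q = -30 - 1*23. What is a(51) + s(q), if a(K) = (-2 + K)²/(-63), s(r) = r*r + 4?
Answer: 24974/9 ≈ 2774.9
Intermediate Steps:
q = -53 (q = -30 - 23 = -53)
s(r) = 4 + r² (s(r) = r² + 4 = 4 + r²)
a(K) = -(-2 + K)²/63 (a(K) = (-2 + K)²*(-1/63) = -(-2 + K)²/63)
a(51) + s(q) = -(-2 + 51)²/63 + (4 + (-53)²) = -1/63*49² + (4 + 2809) = -1/63*2401 + 2813 = -343/9 + 2813 = 24974/9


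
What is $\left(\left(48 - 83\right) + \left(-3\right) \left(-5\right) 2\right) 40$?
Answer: $-200$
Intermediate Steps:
$\left(\left(48 - 83\right) + \left(-3\right) \left(-5\right) 2\right) 40 = \left(-35 + 15 \cdot 2\right) 40 = \left(-35 + 30\right) 40 = \left(-5\right) 40 = -200$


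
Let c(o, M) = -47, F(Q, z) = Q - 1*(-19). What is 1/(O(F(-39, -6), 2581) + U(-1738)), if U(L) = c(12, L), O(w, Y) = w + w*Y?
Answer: -1/51687 ≈ -1.9347e-5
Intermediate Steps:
F(Q, z) = 19 + Q (F(Q, z) = Q + 19 = 19 + Q)
O(w, Y) = w + Y*w
U(L) = -47
1/(O(F(-39, -6), 2581) + U(-1738)) = 1/((19 - 39)*(1 + 2581) - 47) = 1/(-20*2582 - 47) = 1/(-51640 - 47) = 1/(-51687) = -1/51687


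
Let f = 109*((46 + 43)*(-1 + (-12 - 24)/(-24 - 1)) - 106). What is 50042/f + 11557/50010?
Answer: -20153343359/3036257130 ≈ -6.6376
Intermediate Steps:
f = -182139/25 (f = 109*(89*(-1 - 36/(-25)) - 106) = 109*(89*(-1 - 36*(-1/25)) - 106) = 109*(89*(-1 + 36/25) - 106) = 109*(89*(11/25) - 106) = 109*(979/25 - 106) = 109*(-1671/25) = -182139/25 ≈ -7285.6)
50042/f + 11557/50010 = 50042/(-182139/25) + 11557/50010 = 50042*(-25/182139) + 11557*(1/50010) = -1251050/182139 + 11557/50010 = -20153343359/3036257130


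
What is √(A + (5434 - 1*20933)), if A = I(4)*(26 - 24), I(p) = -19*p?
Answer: 3*I*√1739 ≈ 125.1*I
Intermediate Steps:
A = -152 (A = (-19*4)*(26 - 24) = -76*2 = -152)
√(A + (5434 - 1*20933)) = √(-152 + (5434 - 1*20933)) = √(-152 + (5434 - 20933)) = √(-152 - 15499) = √(-15651) = 3*I*√1739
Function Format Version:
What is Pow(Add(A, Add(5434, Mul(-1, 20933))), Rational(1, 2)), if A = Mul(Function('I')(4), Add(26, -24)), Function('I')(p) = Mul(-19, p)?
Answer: Mul(3, I, Pow(1739, Rational(1, 2))) ≈ Mul(125.10, I)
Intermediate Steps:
A = -152 (A = Mul(Mul(-19, 4), Add(26, -24)) = Mul(-76, 2) = -152)
Pow(Add(A, Add(5434, Mul(-1, 20933))), Rational(1, 2)) = Pow(Add(-152, Add(5434, Mul(-1, 20933))), Rational(1, 2)) = Pow(Add(-152, Add(5434, -20933)), Rational(1, 2)) = Pow(Add(-152, -15499), Rational(1, 2)) = Pow(-15651, Rational(1, 2)) = Mul(3, I, Pow(1739, Rational(1, 2)))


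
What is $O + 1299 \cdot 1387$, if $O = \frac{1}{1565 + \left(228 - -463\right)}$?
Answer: $\frac{4064664529}{2256} \approx 1.8017 \cdot 10^{6}$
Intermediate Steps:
$O = \frac{1}{2256}$ ($O = \frac{1}{1565 + \left(228 + 463\right)} = \frac{1}{1565 + 691} = \frac{1}{2256} \approx 0.00044326$)
$O + 1299 \cdot 1387 = \frac{1}{2256} + 1299 \cdot 1387 = \frac{1}{2256} + 1801713 = \frac{4064664529}{2256}$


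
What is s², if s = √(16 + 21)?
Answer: 37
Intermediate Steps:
s = √37 ≈ 6.0828
s² = (√37)² = 37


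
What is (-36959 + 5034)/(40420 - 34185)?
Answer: -6385/1247 ≈ -5.1203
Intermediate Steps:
(-36959 + 5034)/(40420 - 34185) = -31925/6235 = -31925*1/6235 = -6385/1247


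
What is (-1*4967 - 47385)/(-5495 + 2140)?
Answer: 52352/3355 ≈ 15.604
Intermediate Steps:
(-1*4967 - 47385)/(-5495 + 2140) = (-4967 - 47385)/(-3355) = -52352*(-1/3355) = 52352/3355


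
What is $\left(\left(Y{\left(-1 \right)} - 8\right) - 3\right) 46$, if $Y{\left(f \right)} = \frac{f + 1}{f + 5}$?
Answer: $-506$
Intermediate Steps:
$Y{\left(f \right)} = \frac{1 + f}{5 + f}$
$\left(\left(Y{\left(-1 \right)} - 8\right) - 3\right) 46 = \left(\left(\frac{1 - 1}{5 - 1} - 8\right) - 3\right) 46 = \left(\left(\frac{1}{4} \cdot 0 - 8\right) - 3\right) 46 = \left(\left(0 - 8\right) - 3\right) 46 = \left(-8 - 3\right) 46 = \left(-11\right) 46 = -506$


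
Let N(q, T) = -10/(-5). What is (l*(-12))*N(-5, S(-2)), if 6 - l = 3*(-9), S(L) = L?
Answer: -792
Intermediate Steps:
l = 33 (l = 6 - 3*(-9) = 6 - 1*(-27) = 6 + 27 = 33)
N(q, T) = 2 (N(q, T) = -10*(-⅕) = 2)
(l*(-12))*N(-5, S(-2)) = (33*(-12))*2 = -396*2 = -792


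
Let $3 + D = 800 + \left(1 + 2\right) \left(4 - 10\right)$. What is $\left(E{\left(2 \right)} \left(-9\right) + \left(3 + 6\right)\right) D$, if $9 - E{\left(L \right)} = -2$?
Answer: $-70110$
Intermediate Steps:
$E{\left(L \right)} = 11$ ($E{\left(L \right)} = 9 - -2 = 9 + 2 = 11$)
$D = 779$ ($D = -3 + \left(800 + \left(1 + 2\right) \left(4 - 10\right)\right) = -3 + \left(800 + 3 \left(-6\right)\right) = -3 + \left(800 - 18\right) = -3 + 782 = 779$)
$\left(E{\left(2 \right)} \left(-9\right) + \left(3 + 6\right)\right) D = \left(11 \left(-9\right) + \left(3 + 6\right)\right) 779 = \left(-99 + 9\right) 779 = \left(-90\right) 779 = -70110$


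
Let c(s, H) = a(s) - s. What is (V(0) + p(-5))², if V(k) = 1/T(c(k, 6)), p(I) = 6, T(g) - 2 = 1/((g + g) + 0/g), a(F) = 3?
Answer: 7056/169 ≈ 41.751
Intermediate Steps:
c(s, H) = 3 - s
T(g) = 2 + 1/(2*g) (T(g) = 2 + 1/((g + g) + 0/g) = 2 + 1/(2*g + 0) = 2 + 1/(2*g))
V(k) = 1/(2 + 1/(2*(3 - k)))
(V(0) + p(-5))² = (2*(-3 + 0)/(-13 + 4*0) + 6)² = (2*(-3)/(-13 + 0) + 6)² = (2*(-3)/(-13) + 6)² = (2*(-1/13)*(-3) + 6)² = (6/13 + 6)² = (84/13)² = 7056/169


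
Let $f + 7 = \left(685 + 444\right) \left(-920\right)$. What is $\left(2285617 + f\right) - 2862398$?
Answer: $-1615468$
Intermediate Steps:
$f = -1038687$ ($f = -7 + \left(685 + 444\right) \left(-920\right) = -7 + 1129 \left(-920\right) = -7 - 1038680 = -1038687$)
$\left(2285617 + f\right) - 2862398 = \left(2285617 - 1038687\right) - 2862398 = 1246930 - 2862398 = -1615468$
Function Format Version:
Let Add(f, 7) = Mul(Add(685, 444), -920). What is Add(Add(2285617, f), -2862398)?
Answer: -1615468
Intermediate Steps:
f = -1038687 (f = Add(-7, Mul(Add(685, 444), -920)) = Add(-7, Mul(1129, -920)) = Add(-7, -1038680) = -1038687)
Add(Add(2285617, f), -2862398) = Add(Add(2285617, -1038687), -2862398) = Add(1246930, -2862398) = -1615468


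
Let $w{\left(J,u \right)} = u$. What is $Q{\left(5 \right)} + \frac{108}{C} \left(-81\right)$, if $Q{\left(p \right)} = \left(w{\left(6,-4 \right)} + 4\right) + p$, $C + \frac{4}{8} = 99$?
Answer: $- \frac{16511}{197} \approx -83.812$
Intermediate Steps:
$C = \frac{197}{2}$ ($C = - \frac{1}{2} + 99 = \frac{197}{2} \approx 98.5$)
$Q{\left(p \right)} = p$ ($Q{\left(p \right)} = \left(-4 + 4\right) + p = 0 + p = p$)
$Q{\left(5 \right)} + \frac{108}{C} \left(-81\right) = 5 + \frac{108}{\frac{197}{2}} \left(-81\right) = 5 + 108 \cdot \frac{2}{197} \left(-81\right) = 5 + \frac{216}{197} \left(-81\right) = 5 - \frac{17496}{197} = - \frac{16511}{197}$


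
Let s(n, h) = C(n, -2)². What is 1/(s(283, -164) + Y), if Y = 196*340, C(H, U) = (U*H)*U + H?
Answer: 1/2068865 ≈ 4.8336e-7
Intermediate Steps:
C(H, U) = H + H*U² (C(H, U) = (H*U)*U + H = H*U² + H = H + H*U²)
s(n, h) = 25*n² (s(n, h) = (n*(1 + (-2)²))² = (n*(1 + 4))² = (n*5)² = (5*n)² = 25*n²)
Y = 66640
1/(s(283, -164) + Y) = 1/(25*283² + 66640) = 1/(25*80089 + 66640) = 1/(2002225 + 66640) = 1/2068865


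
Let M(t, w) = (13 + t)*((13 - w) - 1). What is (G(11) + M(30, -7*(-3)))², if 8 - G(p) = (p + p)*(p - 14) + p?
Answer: 104976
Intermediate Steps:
M(t, w) = (12 - w)*(13 + t) (M(t, w) = (13 + t)*(12 - w) = (12 - w)*(13 + t))
G(p) = 8 - p - 2*p*(-14 + p) (G(p) = 8 - ((p + p)*(p - 14) + p) = 8 - ((2*p)*(-14 + p) + p) = 8 - (2*p*(-14 + p) + p) = 8 - (p + 2*p*(-14 + p)) = 8 + (-p - 2*p*(-14 + p)) = 8 - p - 2*p*(-14 + p))
(G(11) + M(30, -7*(-3)))² = ((8 - 2*11² + 27*11) + (156 - (-91)*(-3) + 12*30 - 1*30*(-7*(-3))))² = ((8 - 2*121 + 297) + (156 - 13*21 + 360 - 1*30*21))² = ((8 - 242 + 297) + (156 - 273 + 360 - 630))² = (63 - 387)² = (-324)² = 104976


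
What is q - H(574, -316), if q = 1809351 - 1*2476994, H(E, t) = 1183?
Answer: -668826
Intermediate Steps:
q = -667643 (q = 1809351 - 2476994 = -667643)
q - H(574, -316) = -667643 - 1*1183 = -667643 - 1183 = -668826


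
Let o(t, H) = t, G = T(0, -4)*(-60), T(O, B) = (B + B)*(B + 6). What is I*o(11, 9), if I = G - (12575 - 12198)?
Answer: 6413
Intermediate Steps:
T(O, B) = 2*B*(6 + B) (T(O, B) = (2*B)*(6 + B) = 2*B*(6 + B))
G = 960 (G = (2*(-4)*(6 - 4))*(-60) = (2*(-4)*2)*(-60) = -16*(-60) = 960)
I = 583 (I = 960 - (12575 - 12198) = 960 - 1*377 = 960 - 377 = 583)
I*o(11, 9) = 583*11 = 6413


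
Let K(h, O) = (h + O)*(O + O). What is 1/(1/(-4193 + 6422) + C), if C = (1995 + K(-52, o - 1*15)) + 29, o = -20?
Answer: 2229/18086107 ≈ 0.00012324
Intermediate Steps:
K(h, O) = 2*O*(O + h) (K(h, O) = (O + h)*(2*O) = 2*O*(O + h))
C = 8114 (C = (1995 + 2*(-20 - 1*15)*((-20 - 1*15) - 52)) + 29 = (1995 + 2*(-20 - 15)*((-20 - 15) - 52)) + 29 = (1995 + 2*(-35)*(-35 - 52)) + 29 = (1995 + 2*(-35)*(-87)) + 29 = (1995 + 6090) + 29 = 8085 + 29 = 8114)
1/(1/(-4193 + 6422) + C) = 1/(1/(-4193 + 6422) + 8114) = 1/(1/2229 + 8114) = 1/(18086107/2229) = 2229/18086107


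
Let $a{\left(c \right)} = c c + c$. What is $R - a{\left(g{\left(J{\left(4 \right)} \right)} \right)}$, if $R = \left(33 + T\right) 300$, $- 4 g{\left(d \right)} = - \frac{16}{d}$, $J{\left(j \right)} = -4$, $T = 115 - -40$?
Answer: $56400$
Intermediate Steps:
$T = 155$ ($T = 115 + 40 = 155$)
$g{\left(d \right)} = \frac{4}{d}$ ($g{\left(d \right)} = - \frac{\left(-16\right) \frac{1}{d}}{4} = \frac{4}{d}$)
$a{\left(c \right)} = c + c^{2}$ ($a{\left(c \right)} = c^{2} + c = c + c^{2}$)
$R = 56400$ ($R = \left(33 + 155\right) 300 = 188 \cdot 300 = 56400$)
$R - a{\left(g{\left(J{\left(4 \right)} \right)} \right)} = 56400 - \frac{4}{-4} \left(1 + \frac{4}{-4}\right) = 56400 - 4 \left(- \frac{1}{4}\right) \left(1 + 4 \left(- \frac{1}{4}\right)\right) = 56400 - - (1 - 1) = 56400 - \left(-1\right) 0 = 56400 - 0 = 56400 + 0 = 56400$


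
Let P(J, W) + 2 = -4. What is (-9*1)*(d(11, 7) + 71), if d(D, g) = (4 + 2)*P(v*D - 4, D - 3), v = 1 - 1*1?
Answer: -315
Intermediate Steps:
v = 0 (v = 1 - 1 = 0)
P(J, W) = -6 (P(J, W) = -2 - 4 = -6)
d(D, g) = -36 (d(D, g) = (4 + 2)*(-6) = 6*(-6) = -36)
(-9*1)*(d(11, 7) + 71) = (-9*1)*(-36 + 71) = -9*35 = -315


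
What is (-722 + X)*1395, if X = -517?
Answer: -1728405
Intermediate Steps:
(-722 + X)*1395 = (-722 - 517)*1395 = -1239*1395 = -1728405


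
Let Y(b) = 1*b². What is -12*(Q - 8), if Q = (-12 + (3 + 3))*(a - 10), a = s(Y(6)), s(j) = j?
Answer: 1968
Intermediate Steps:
Y(b) = b²
a = 36 (a = 6² = 36)
Q = -156 (Q = (-12 + (3 + 3))*(36 - 10) = (-12 + 6)*26 = -6*26 = -156)
-12*(Q - 8) = -12*(-156 - 8) = -12*(-164) = 1968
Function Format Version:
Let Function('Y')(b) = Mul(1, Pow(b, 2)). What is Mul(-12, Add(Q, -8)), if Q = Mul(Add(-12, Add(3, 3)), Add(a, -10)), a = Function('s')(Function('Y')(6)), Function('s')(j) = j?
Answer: 1968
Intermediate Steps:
Function('Y')(b) = Pow(b, 2)
a = 36 (a = Pow(6, 2) = 36)
Q = -156 (Q = Mul(Add(-12, Add(3, 3)), Add(36, -10)) = Mul(Add(-12, 6), 26) = Mul(-6, 26) = -156)
Mul(-12, Add(Q, -8)) = Mul(-12, Add(-156, -8)) = Mul(-12, -164) = 1968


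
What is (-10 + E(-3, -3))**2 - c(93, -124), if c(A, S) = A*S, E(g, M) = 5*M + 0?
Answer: 12157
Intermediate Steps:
E(g, M) = 5*M
(-10 + E(-3, -3))**2 - c(93, -124) = (-10 + 5*(-3))**2 - 93*(-124) = (-10 - 15)**2 - 1*(-11532) = (-25)**2 + 11532 = 625 + 11532 = 12157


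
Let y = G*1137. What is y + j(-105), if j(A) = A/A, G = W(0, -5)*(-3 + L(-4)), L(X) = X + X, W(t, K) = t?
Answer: 1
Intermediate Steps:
L(X) = 2*X
G = 0 (G = 0*(-3 + 2*(-4)) = 0*(-3 - 8) = 0*(-11) = 0)
j(A) = 1
y = 0 (y = 0*1137 = 0)
y + j(-105) = 0 + 1 = 1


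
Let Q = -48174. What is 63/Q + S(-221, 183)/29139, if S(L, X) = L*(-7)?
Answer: 3461401/66844866 ≈ 0.051783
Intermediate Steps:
S(L, X) = -7*L
63/Q + S(-221, 183)/29139 = 63/(-48174) - 7*(-221)/29139 = 63*(-1/48174) + 1547*(1/29139) = -3/2294 + 1547/29139 = 3461401/66844866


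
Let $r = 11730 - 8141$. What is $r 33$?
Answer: $118437$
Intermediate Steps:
$r = 3589$ ($r = 11730 - 8141 = 3589$)
$r 33 = 3589 \cdot 33 = 118437$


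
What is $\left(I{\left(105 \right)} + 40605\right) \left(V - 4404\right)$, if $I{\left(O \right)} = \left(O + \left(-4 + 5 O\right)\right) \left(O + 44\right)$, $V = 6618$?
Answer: $296408106$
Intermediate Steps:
$I{\left(O \right)} = \left(-4 + 6 O\right) \left(44 + O\right)$
$\left(I{\left(105 \right)} + 40605\right) \left(V - 4404\right) = \left(\left(-176 + 6 \cdot 105^{2} + 260 \cdot 105\right) + 40605\right) \left(6618 - 4404\right) = \left(\left(-176 + 6 \cdot 11025 + 27300\right) + 40605\right) \left(6618 - 4404\right) = \left(\left(-176 + 66150 + 27300\right) + 40605\right) \left(6618 - 4404\right) = \left(93274 + 40605\right) 2214 = 133879 \cdot 2214 = 296408106$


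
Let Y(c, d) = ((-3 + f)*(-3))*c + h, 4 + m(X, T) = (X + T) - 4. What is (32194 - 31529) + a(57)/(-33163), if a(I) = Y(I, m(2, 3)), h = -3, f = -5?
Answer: 1696310/2551 ≈ 664.96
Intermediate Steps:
m(X, T) = -8 + T + X (m(X, T) = -4 + ((X + T) - 4) = -4 + ((T + X) - 4) = -4 + (-4 + T + X) = -8 + T + X)
Y(c, d) = -3 + 24*c (Y(c, d) = ((-3 - 5)*(-3))*c - 3 = (-8*(-3))*c - 3 = 24*c - 3 = -3 + 24*c)
a(I) = -3 + 24*I
(32194 - 31529) + a(57)/(-33163) = (32194 - 31529) + (-3 + 24*57)/(-33163) = 665 + (-3 + 1368)*(-1/33163) = 665 + 1365*(-1/33163) = 665 - 105/2551 = 1696310/2551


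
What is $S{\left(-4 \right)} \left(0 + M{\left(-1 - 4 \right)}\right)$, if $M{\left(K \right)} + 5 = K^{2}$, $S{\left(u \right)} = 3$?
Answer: $60$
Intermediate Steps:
$M{\left(K \right)} = -5 + K^{2}$
$S{\left(-4 \right)} \left(0 + M{\left(-1 - 4 \right)}\right) = 3 \left(0 - \left(5 - \left(-1 - 4\right)^{2}\right)\right) = 3 \left(0 - \left(5 - \left(-5\right)^{2}\right)\right) = 3 \left(0 + \left(-5 + 25\right)\right) = 3 \left(0 + 20\right) = 3 \cdot 20 = 60$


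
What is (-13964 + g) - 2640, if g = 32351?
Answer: 15747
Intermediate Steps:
(-13964 + g) - 2640 = (-13964 + 32351) - 2640 = 18387 - 2640 = 15747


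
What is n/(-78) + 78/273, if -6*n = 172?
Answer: 535/819 ≈ 0.65324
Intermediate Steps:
n = -86/3 (n = -1/6*172 = -86/3 ≈ -28.667)
n/(-78) + 78/273 = -86/3/(-78) + 78/273 = -86/3*(-1/78) + 78*(1/273) = 43/117 + 2/7 = 535/819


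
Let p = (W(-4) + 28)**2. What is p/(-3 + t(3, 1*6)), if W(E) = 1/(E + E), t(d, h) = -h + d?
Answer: -49729/384 ≈ -129.50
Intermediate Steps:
t(d, h) = d - h
W(E) = 1/(2*E)
p = 49729/64 (p = ((1/2)/(-4) + 28)**2 = ((1/2)*(-1/4) + 28)**2 = (-1/8 + 28)**2 = (223/8)**2 = 49729/64 ≈ 777.02)
p/(-3 + t(3, 1*6)) = (49729/64)/(-3 + (3 - 6)) = (49729/64)/(-3 - 3) = (49729/64)/(-6) = -1/6*49729/64 = -49729/384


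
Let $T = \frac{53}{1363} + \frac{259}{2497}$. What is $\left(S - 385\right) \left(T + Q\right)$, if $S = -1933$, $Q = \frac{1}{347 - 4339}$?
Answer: $- \frac{2241674895275}{6793208356} \approx -329.99$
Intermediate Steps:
$Q = - \frac{1}{3992}$ ($Q = \frac{1}{-3992} = - \frac{1}{3992} \approx -0.0002505$)
$T = \frac{485358}{3403411}$ ($T = 53 \cdot \frac{1}{1363} + 259 \cdot \frac{1}{2497} = \frac{53}{1363} + \frac{259}{2497} = \frac{485358}{3403411} \approx 0.14261$)
$\left(S - 385\right) \left(T + Q\right) = \left(-1933 - 385\right) \left(\frac{485358}{3403411} - \frac{1}{3992}\right) = \left(-2318\right) \frac{1934145725}{13586416712} = - \frac{2241674895275}{6793208356}$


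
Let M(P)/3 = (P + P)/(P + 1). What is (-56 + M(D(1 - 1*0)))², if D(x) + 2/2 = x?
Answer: 3136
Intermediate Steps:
D(x) = -1 + x
M(P) = 6*P/(1 + P) (M(P) = 3*((P + P)/(P + 1)) = 3*((2*P)/(1 + P)) = 3*(2*P/(1 + P)) = 6*P/(1 + P))
(-56 + M(D(1 - 1*0)))² = (-56 + 6*(-1 + (1 - 1*0))/(1 + (-1 + (1 - 1*0))))² = (-56 + 6*(-1 + (1 + 0))/(1 + (-1 + (1 + 0))))² = (-56 + 6*(-1 + 1)/(1 + (-1 + 1)))² = (-56 + 6*0/(1 + 0))² = (-56 + 6*0/1)² = (-56 + 6*0*1)² = (-56 + 0)² = (-56)² = 3136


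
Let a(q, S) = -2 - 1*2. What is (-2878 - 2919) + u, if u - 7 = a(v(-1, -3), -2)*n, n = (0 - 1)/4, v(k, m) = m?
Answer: -5789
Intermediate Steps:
a(q, S) = -4 (a(q, S) = -2 - 2 = -4)
n = -¼ (n = -1*¼ = -¼ ≈ -0.25000)
u = 8 (u = 7 - 4*(-¼) = 7 + 1 = 8)
(-2878 - 2919) + u = (-2878 - 2919) + 8 = -5797 + 8 = -5789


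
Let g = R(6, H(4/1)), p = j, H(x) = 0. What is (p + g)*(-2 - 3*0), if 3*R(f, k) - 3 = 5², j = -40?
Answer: 184/3 ≈ 61.333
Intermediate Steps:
R(f, k) = 28/3 (R(f, k) = 1 + (⅓)*5² = 1 + (⅓)*25 = 1 + 25/3 = 28/3)
p = -40
g = 28/3 ≈ 9.3333
(p + g)*(-2 - 3*0) = (-40 + 28/3)*(-2 - 3*0) = -92*(-2 + 0)/3 = -92/3*(-2) = 184/3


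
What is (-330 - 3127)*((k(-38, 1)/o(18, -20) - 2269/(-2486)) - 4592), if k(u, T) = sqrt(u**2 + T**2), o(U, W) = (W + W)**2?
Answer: 39456272451/2486 - 58769*sqrt(5)/1600 ≈ 1.5871e+7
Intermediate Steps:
o(U, W) = 4*W**2 (o(U, W) = (2*W)**2 = 4*W**2)
k(u, T) = sqrt(T**2 + u**2)
(-330 - 3127)*((k(-38, 1)/o(18, -20) - 2269/(-2486)) - 4592) = (-330 - 3127)*((sqrt(1**2 + (-38)**2)/((4*(-20)**2)) - 2269/(-2486)) - 4592) = -3457*((sqrt(1 + 1444)/((4*400)) - 2269*(-1/2486)) - 4592) = -3457*((sqrt(1445)/1600 + 2269/2486) - 4592) = -3457*(((17*sqrt(5))*(1/1600) + 2269/2486) - 4592) = -3457*((17*sqrt(5)/1600 + 2269/2486) - 4592) = -3457*((2269/2486 + 17*sqrt(5)/1600) - 4592) = -3457*(-11413443/2486 + 17*sqrt(5)/1600) = 39456272451/2486 - 58769*sqrt(5)/1600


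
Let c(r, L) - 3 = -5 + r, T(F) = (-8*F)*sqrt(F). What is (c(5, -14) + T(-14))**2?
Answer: -175607 + 672*I*sqrt(14) ≈ -1.7561e+5 + 2514.4*I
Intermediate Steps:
T(F) = -8*F**(3/2)
c(r, L) = -2 + r (c(r, L) = 3 + (-5 + r) = -2 + r)
(c(5, -14) + T(-14))**2 = ((-2 + 5) - (-112)*I*sqrt(14))**2 = (3 - (-112)*I*sqrt(14))**2 = (3 + 112*I*sqrt(14))**2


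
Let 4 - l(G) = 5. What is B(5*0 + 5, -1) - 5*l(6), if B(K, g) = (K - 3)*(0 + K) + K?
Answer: 20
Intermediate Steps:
l(G) = -1 (l(G) = 4 - 1*5 = 4 - 5 = -1)
B(K, g) = K + K*(-3 + K) (B(K, g) = (-3 + K)*K + K = K*(-3 + K) + K = K + K*(-3 + K))
B(5*0 + 5, -1) - 5*l(6) = (5*0 + 5)*(-2 + (5*0 + 5)) - 5*(-1) = (0 + 5)*(-2 + (0 + 5)) + 5 = 5*(-2 + 5) + 5 = 5*3 + 5 = 15 + 5 = 20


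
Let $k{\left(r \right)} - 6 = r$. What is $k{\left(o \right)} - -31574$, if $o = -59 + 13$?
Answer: $31534$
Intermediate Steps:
$o = -46$
$k{\left(r \right)} = 6 + r$
$k{\left(o \right)} - -31574 = \left(6 - 46\right) - -31574 = -40 + 31574 = 31534$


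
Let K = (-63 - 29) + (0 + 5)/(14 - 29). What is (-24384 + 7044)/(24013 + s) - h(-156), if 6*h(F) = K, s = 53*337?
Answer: 1881163/125622 ≈ 14.975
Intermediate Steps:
s = 17861
K = -277/3 (K = -92 + 5/(-15) = -92 + 5*(-1/15) = -92 - ⅓ = -277/3 ≈ -92.333)
h(F) = -277/18 (h(F) = (⅙)*(-277/3) = -277/18)
(-24384 + 7044)/(24013 + s) - h(-156) = (-24384 + 7044)/(24013 + 17861) - 1*(-277/18) = -17340/41874 + 277/18 = -17340*1/41874 + 277/18 = -2890/6979 + 277/18 = 1881163/125622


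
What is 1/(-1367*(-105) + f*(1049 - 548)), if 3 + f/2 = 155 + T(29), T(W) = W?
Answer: 1/324897 ≈ 3.0779e-6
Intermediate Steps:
f = 362 (f = -6 + 2*(155 + 29) = -6 + 2*184 = -6 + 368 = 362)
1/(-1367*(-105) + f*(1049 - 548)) = 1/(-1367*(-105) + 362*(1049 - 548)) = 1/(143535 + 362*501) = 1/(143535 + 181362) = 1/324897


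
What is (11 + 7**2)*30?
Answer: 1800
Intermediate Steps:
(11 + 7**2)*30 = (11 + 49)*30 = 60*30 = 1800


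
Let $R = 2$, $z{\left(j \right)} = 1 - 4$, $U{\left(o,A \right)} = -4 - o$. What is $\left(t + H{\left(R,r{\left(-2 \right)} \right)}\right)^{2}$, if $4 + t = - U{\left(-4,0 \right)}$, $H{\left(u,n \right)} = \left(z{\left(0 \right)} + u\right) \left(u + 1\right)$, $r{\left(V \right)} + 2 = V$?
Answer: $49$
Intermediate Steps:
$r{\left(V \right)} = -2 + V$
$z{\left(j \right)} = -3$ ($z{\left(j \right)} = 1 - 4 = -3$)
$H{\left(u,n \right)} = \left(1 + u\right) \left(-3 + u\right)$ ($H{\left(u,n \right)} = \left(-3 + u\right) \left(u + 1\right) = \left(-3 + u\right) \left(1 + u\right) = \left(1 + u\right) \left(-3 + u\right)$)
$t = -4$ ($t = -4 - \left(-4 - -4\right) = -4 - \left(-4 + 4\right) = -4 - 0 = -4 + 0 = -4$)
$\left(t + H{\left(R,r{\left(-2 \right)} \right)}\right)^{2} = \left(-4 - \left(7 - 4\right)\right)^{2} = \left(-4 - 3\right)^{2} = \left(-7\right)^{2} = 49$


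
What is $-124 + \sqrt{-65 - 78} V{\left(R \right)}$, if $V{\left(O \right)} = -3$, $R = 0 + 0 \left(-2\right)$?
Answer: $-124 - 3 i \sqrt{143} \approx -124.0 - 35.875 i$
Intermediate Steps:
$R = 0$ ($R = 0 + 0 = 0$)
$-124 + \sqrt{-65 - 78} V{\left(R \right)} = -124 + \sqrt{-65 - 78} \left(-3\right) = -124 + \sqrt{-143} \left(-3\right) = -124 + i \sqrt{143} \left(-3\right) = -124 - 3 i \sqrt{143}$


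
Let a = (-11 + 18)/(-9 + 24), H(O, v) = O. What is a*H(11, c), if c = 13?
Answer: 77/15 ≈ 5.1333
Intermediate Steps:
a = 7/15 ≈ 0.46667
a*H(11, c) = (7/15)*11 = 77/15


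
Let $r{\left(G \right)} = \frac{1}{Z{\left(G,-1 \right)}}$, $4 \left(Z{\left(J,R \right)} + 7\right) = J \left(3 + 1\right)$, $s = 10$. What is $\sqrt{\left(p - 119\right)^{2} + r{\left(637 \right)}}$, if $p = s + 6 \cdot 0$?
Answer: $\frac{\sqrt{523952170}}{210} \approx 109.0$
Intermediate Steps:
$p = 10$ ($p = 10 + 6 \cdot 0 = 10 + 0 = 10$)
$Z{\left(J,R \right)} = -7 + J$ ($Z{\left(J,R \right)} = -7 + \frac{J \left(3 + 1\right)}{4} = -7 + \frac{J 4}{4} = -7 + \frac{4 J}{4} = -7 + J$)
$r{\left(G \right)} = \frac{1}{-7 + G}$
$\sqrt{\left(p - 119\right)^{2} + r{\left(637 \right)}} = \sqrt{\left(10 - 119\right)^{2} + \frac{1}{-7 + 637}} = \sqrt{\left(-109\right)^{2} + \frac{1}{630}} = \sqrt{11881 + \frac{1}{630}} = \sqrt{\frac{7485031}{630}} = \frac{\sqrt{523952170}}{210}$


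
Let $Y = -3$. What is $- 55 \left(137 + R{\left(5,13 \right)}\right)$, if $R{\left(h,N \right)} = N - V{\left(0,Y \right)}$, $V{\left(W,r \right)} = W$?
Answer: $-8250$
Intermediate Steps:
$R{\left(h,N \right)} = N$ ($R{\left(h,N \right)} = N - 0 = N + 0 = N$)
$- 55 \left(137 + R{\left(5,13 \right)}\right) = - 55 \left(137 + 13\right) = \left(-55\right) 150 = -8250$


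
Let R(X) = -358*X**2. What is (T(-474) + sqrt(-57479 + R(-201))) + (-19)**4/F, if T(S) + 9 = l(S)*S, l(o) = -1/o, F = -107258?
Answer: -1202901/107258 + I*sqrt(14521037) ≈ -11.215 + 3810.6*I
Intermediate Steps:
T(S) = -10 (T(S) = -9 + (-1/S)*S = -9 - 1 = -10)
(T(-474) + sqrt(-57479 + R(-201))) + (-19)**4/F = (-10 + sqrt(-57479 - 358*(-201)**2)) + (-19)**4/(-107258) = (-10 + sqrt(-57479 - 358*40401)) + 130321*(-1/107258) = (-10 + sqrt(-57479 - 14463558)) - 130321/107258 = (-10 + sqrt(-14521037)) - 130321/107258 = (-10 + I*sqrt(14521037)) - 130321/107258 = -1202901/107258 + I*sqrt(14521037)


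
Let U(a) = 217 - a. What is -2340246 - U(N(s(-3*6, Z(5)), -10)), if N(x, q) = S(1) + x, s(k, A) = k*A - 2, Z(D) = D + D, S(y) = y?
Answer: -2340644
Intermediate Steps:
Z(D) = 2*D
s(k, A) = -2 + A*k (s(k, A) = A*k - 2 = -2 + A*k)
N(x, q) = 1 + x
-2340246 - U(N(s(-3*6, Z(5)), -10)) = -2340246 - (217 - (1 + (-2 + (2*5)*(-3*6)))) = -2340246 - (217 - (1 + (-2 + 10*(-18)))) = -2340246 - (217 - (1 + (-2 - 180))) = -2340246 - (217 - (1 - 182)) = -2340246 - (217 - 1*(-181)) = -2340246 - (217 + 181) = -2340246 - 1*398 = -2340246 - 398 = -2340644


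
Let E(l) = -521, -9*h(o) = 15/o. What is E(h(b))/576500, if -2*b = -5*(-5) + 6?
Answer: -521/576500 ≈ -0.00090373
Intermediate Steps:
b = -31/2 (b = -(-5*(-5) + 6)/2 = -(25 + 6)/2 = -½*31 = -31/2 ≈ -15.500)
h(o) = -5/(3*o)
E(h(b))/576500 = -521/576500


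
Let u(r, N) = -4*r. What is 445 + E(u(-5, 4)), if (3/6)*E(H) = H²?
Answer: 1245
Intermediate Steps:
E(H) = 2*H²
445 + E(u(-5, 4)) = 445 + 2*(-4*(-5))² = 445 + 2*20² = 445 + 2*400 = 445 + 800 = 1245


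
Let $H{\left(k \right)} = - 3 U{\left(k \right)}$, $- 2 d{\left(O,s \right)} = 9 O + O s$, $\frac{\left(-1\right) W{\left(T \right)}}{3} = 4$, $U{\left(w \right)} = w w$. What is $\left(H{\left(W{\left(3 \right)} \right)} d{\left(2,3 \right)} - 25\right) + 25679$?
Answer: $30838$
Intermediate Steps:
$U{\left(w \right)} = w^{2}$
$W{\left(T \right)} = -12$ ($W{\left(T \right)} = \left(-3\right) 4 = -12$)
$d{\left(O,s \right)} = - \frac{9 O}{2} - \frac{O s}{2}$ ($d{\left(O,s \right)} = - \frac{9 O + O s}{2} = - \frac{9 O}{2} - \frac{O s}{2}$)
$H{\left(k \right)} = - 3 k^{2}$
$\left(H{\left(W{\left(3 \right)} \right)} d{\left(2,3 \right)} - 25\right) + 25679 = \left(- 3 \left(-12\right)^{2} \left(\left(- \frac{1}{2}\right) 2 \left(9 + 3\right)\right) - 25\right) + 25679 = \left(\left(-3\right) 144 \left(\left(- \frac{1}{2}\right) 2 \cdot 12\right) - 25\right) + 25679 = \left(\left(-432\right) \left(-12\right) - 25\right) + 25679 = \left(5184 - 25\right) + 25679 = 5159 + 25679 = 30838$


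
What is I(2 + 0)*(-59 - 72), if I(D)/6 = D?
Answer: -1572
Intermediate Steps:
I(D) = 6*D
I(2 + 0)*(-59 - 72) = (6*(2 + 0))*(-59 - 72) = (6*2)*(-131) = 12*(-131) = -1572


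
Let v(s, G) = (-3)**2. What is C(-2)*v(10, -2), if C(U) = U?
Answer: -18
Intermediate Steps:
v(s, G) = 9
C(-2)*v(10, -2) = -2*9 = -18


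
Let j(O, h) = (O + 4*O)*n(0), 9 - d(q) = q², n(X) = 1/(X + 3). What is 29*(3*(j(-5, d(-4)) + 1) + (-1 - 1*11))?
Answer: -986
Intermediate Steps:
n(X) = 1/(3 + X)
d(q) = 9 - q²
j(O, h) = 5*O/3 (j(O, h) = (O + 4*O)/(3 + 0) = (5*O)/3 = (5*O)*(⅓) = 5*O/3)
29*(3*(j(-5, d(-4)) + 1) + (-1 - 1*11)) = 29*(3*((5/3)*(-5) + 1) + (-1 - 1*11)) = 29*(3*(-25/3 + 1) + (-1 - 11)) = 29*(3*(-22/3) - 12) = 29*(-22 - 12) = 29*(-34) = -986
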